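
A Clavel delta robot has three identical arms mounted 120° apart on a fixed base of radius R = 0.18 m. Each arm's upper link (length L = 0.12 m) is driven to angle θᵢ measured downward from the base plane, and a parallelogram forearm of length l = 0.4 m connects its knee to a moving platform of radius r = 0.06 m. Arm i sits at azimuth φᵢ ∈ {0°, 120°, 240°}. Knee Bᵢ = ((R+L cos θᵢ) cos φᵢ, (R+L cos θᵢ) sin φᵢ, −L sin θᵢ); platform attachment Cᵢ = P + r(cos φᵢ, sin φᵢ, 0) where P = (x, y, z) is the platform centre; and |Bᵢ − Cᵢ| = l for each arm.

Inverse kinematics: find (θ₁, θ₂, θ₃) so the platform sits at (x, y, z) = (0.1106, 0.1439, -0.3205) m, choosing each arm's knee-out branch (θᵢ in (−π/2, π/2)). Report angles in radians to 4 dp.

θ₁ = -0.2618, θ₂ = -0.0002, θ₃ = 1.2215

φ1=0.0° → target in arm frame (0.1106, 0.1439)
  A cos θ + B sin θ = C:  0.0094·cos θ + -0.3205·sin θ = 0.0920
  θ1 = atan2(B,A) + arccos(C/0.3206) = -0.2618
rotate P by −φ2: (0.0693, -0.1677, -0.3205)
  e−x'=0.0507;  (l²−L²−(e−x')²−y'²−z²)/2L = 0.0507
  √(A²+B²)=0.3245;  θ2 = -1.4140+1.4138 ≈ -0.0002
φ3=240.0° → target in arm frame (-0.1799, 0.0238)
  e−x'=0.2999;  (l²−L²−(e−x')²−y'²−z²)/2L = -0.1985
  √(A²+B²)=0.4389;  θ3 = -0.8186+2.0401 ≈ 1.2215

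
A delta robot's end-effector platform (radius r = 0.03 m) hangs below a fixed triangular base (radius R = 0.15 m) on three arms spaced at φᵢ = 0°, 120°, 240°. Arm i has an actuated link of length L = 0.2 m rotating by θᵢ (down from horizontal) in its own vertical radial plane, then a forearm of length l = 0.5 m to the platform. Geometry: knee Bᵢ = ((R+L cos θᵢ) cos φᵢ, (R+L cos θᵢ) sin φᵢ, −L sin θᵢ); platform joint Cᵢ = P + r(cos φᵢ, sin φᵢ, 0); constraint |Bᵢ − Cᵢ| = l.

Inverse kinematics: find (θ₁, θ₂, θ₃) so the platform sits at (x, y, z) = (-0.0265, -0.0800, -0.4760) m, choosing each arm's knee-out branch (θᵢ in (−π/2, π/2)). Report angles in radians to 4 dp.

rotate P by −φ1: (-0.0265, -0.0800, -0.4760)
  A=0.1465, B=-0.4760, C=(l²−L²−A²−y'²−z²)/(2L)=-0.1111
  θ1 = atan2(B,A) + arccos(C/0.4980) = 0.5235
arm 2 (φ=120.0°): x'=-0.0560, y'=0.0629
  A=0.1760, B=-0.4760, C=(l²−L²−A²−y'²−z²)/(2L)=-0.1288
  θ2 = atan2(B,A) + arccos(C/0.5075) = 0.6108
arm 3 (φ=240.0°): x'=0.0825, y'=0.0171
  e−x'=0.0375;  (l²−L²−(e−x')²−y'²−z²)/2L = -0.0457
  θ3 = atan2(B,A) + arccos(C/0.4775) = 0.1744

θ₁ = 0.5235, θ₂ = 0.6108, θ₃ = 0.1744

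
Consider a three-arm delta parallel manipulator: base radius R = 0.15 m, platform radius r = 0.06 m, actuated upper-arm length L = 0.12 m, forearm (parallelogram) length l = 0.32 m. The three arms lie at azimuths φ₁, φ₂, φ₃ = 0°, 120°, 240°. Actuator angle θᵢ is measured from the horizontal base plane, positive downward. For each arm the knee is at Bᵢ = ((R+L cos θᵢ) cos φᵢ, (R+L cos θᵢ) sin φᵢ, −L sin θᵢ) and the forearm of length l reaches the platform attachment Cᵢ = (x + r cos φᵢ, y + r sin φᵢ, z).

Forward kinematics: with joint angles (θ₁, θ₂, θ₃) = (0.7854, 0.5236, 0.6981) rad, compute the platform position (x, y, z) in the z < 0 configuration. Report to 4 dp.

arm 1 at φ=0.0°: e+L cos θ1 = 0.1749;  O1 = (0.1749, 0.0000, -0.0849)
O2 = (0.1939·cos120.0°, 0.1939·sin120.0°, -0.0600) = (-0.0970, 0.1679, -0.0600)
arm 3 at φ=240.0°: e+L cos θ3 = 0.1819;  O3 = (-0.0910, -0.1576, -0.0771)
subtract pairs → two planes through P
plane₁₂: -0.5436x+0.3359y+0.0497z = 0.0034
det = 0.3499;  x = -0.0043+0.0596z,  y = 0.0032+-0.0515z
quadratic in z: (1.0062)z²+(0.1480)z+(-0.0631)=0, √Δ=0.5252 → z ∈ {-0.3345, 0.1874}; z = -0.3345 (taking z<0)
x = -0.0242, y = 0.0205

(-0.0242, 0.0205, -0.3345)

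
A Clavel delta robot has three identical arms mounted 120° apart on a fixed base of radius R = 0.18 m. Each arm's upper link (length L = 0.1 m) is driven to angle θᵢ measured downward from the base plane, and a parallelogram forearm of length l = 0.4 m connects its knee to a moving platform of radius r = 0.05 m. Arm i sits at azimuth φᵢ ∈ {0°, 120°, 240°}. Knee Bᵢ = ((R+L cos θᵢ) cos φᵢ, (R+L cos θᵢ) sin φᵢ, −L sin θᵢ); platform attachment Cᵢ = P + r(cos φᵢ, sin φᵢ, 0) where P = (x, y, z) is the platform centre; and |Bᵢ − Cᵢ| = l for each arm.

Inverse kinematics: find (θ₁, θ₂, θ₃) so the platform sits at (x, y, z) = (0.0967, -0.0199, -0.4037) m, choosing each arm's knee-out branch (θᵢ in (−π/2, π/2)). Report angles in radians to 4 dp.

rotate P by −φ1: (0.0967, -0.0199, -0.4037)
  A=0.0333, B=-0.4037, C=(l²−L²−A²−y'²−z²)/(2L)=-0.0724
  θ1 = atan2(B,A) + arccos(C/0.4051) = 0.2620
arm 2 (φ=120.0°): x'=-0.0656, y'=-0.0738
  e−x'=0.1956;  (l²−L²−(e−x')²−y'²−z²)/2L = -0.2834
  γ=atan2(-0.4037,0.1956)=-1.1196;  ψ=arccos(-0.6317)=2.2545;  θ2=γ+ψ≈1.1349
arm 3 (φ=240.0°): x'=-0.0311, y'=0.0937
  A cos θ + B sin θ = C:  0.1611·cos θ + -0.4037·sin θ = -0.2386
  γ=atan2(-0.4037,0.1611)=-1.1911;  ψ=arccos(-0.5488)=2.1518;  θ3=γ+ψ≈0.9607

θ₁ = 0.2620, θ₂ = 1.1349, θ₃ = 0.9607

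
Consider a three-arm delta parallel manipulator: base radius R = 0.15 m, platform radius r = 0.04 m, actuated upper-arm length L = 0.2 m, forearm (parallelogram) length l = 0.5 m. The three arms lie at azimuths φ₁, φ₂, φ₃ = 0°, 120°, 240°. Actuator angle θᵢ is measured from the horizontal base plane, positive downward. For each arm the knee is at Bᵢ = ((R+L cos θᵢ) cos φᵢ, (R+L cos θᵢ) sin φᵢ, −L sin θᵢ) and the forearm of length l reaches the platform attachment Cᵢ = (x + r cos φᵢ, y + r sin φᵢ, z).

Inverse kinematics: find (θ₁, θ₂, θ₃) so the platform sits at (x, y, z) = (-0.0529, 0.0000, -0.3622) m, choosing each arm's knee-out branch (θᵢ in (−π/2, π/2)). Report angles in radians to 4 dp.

θ₁ = 0.0873, θ₂ = -0.2614, θ₃ = -0.2614

φ1=0.0° → target in arm frame (-0.0529, 0.0000)
  A cos θ + B sin θ = C:  0.1629·cos θ + -0.3622·sin θ = 0.1307
  θ1 = atan2(B,A) + arccos(C/0.3971) = 0.0873
arm 2 (φ=120.0°): x'=0.0264, y'=0.0458
  A=0.0835, B=-0.3622, C=(l²−L²−A²−y'²−z²)/(2L)=0.1743
  θ2 = atan2(B,A) + arccos(C/0.3717) = -0.2614
arm 3 (φ=240.0°): x'=0.0265, y'=-0.0458
  A=0.0835, B=-0.3622, C=(l²−L²−A²−y'²−z²)/(2L)=0.1743
  θ3 = atan2(B,A) + arccos(C/0.3717) = -0.2614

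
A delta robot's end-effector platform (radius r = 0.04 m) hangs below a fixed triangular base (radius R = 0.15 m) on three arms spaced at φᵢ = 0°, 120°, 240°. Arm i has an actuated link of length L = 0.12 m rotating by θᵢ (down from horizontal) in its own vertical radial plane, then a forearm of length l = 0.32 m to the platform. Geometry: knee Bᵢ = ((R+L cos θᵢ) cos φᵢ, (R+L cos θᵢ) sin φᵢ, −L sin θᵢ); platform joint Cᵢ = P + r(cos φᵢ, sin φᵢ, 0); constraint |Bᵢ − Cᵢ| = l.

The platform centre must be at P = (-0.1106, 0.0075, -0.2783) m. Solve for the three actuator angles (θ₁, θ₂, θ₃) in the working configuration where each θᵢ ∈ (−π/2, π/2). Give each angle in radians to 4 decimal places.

rotate P by −φ1: (-0.1106, 0.0075, -0.2783)
  e−x'=0.2206;  (l²−L²−(e−x')²−y'²−z²)/2L = -0.1590
  √(A²+B²)=0.3551;  θ1 = -0.9005+2.0352 ≈ 1.1346
arm 2 (φ=120.0°): x'=0.0618, y'=0.0920
  e−x'=0.0482;  (l²−L²−(e−x')²−y'²−z²)/2L = -0.0010
  γ=atan2(-0.2783,0.0482)=-1.3993;  ψ=arccos(-0.0036)=1.5744;  θ2=γ+ψ≈0.1751
rotate P by −φ3: (0.0488, -0.0995, -0.2783)
  A=0.0612, B=-0.2783, C=(l²−L²−A²−y'²−z²)/(2L)=-0.0129
  √(A²+B²)=0.2849;  θ3 = -1.3544+1.6162 ≈ 0.2618

θ₁ = 1.1346, θ₂ = 0.1751, θ₃ = 0.2618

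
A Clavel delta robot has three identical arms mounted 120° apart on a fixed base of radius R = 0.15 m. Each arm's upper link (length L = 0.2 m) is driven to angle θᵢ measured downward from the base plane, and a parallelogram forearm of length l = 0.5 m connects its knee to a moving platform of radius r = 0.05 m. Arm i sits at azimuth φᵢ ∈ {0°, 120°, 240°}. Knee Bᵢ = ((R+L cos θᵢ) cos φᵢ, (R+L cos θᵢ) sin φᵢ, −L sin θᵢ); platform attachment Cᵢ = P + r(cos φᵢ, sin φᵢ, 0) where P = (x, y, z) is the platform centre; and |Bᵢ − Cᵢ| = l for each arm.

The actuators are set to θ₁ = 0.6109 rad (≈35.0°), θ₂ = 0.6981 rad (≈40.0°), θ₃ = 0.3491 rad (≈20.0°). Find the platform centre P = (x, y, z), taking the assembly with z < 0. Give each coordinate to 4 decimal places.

(-0.0201, -0.0734, -0.5197)

φ1=0.0°: virtual centre (0.2638, 0.0000, -0.1147), radius l
arm 2 at φ=120.0°: e+L cos θ2 = 0.2532;  O2 = (-0.1266, 0.2193, -0.1286)
φ3=240.0°: virtual centre (-0.1440, -0.2494, -0.0684), radius l
eliminate P² terms by subtracting sphere 1 from 2 and 3
[-0.7809 0.4386 -0.0277]·P = -0.0021;  [-0.8156 -0.4987 0.0926]·P = 0.0048
Cramer: x(z) = -0.0014+0.0359z;  y(z) = -0.0074+0.1270z
quadratic in z: (1.0174)z²+(0.2085)z+(-0.1664)=0, √Δ=0.8490 → z ∈ {-0.5197, 0.3148}; z = -0.5197 (taking z<0)
x = -0.0201, y = -0.0734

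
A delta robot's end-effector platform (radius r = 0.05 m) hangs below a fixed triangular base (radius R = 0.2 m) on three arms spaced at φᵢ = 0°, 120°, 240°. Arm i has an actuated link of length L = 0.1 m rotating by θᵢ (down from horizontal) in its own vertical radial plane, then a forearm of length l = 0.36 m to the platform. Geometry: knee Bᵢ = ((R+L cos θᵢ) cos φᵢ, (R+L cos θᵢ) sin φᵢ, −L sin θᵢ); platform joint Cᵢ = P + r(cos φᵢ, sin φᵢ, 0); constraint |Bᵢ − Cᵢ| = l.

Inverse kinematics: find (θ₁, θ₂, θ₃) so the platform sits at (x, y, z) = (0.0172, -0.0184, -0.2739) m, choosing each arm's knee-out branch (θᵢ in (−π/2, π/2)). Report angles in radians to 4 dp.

rotate P by −φ1: (0.0172, -0.0184, -0.2739)
  A=0.1328, B=-0.2739, C=(l²−L²−A²−y'²−z²)/(2L)=0.1330
  θ1 = atan2(B,A) + arccos(C/0.3044) = -0.0008
rotate P by −φ2: (-0.0245, -0.0057, -0.2739)
  e−x'=0.1745;  (l²−L²−(e−x')²−y'²−z²)/2L = 0.0704
  θ2 = atan2(B,A) + arccos(C/0.3248) = 0.3488
φ3=240.0° → target in arm frame (0.0073, 0.0241)
  e−x'=0.1427;  (l²−L²−(e−x')²−y'²−z²)/2L = 0.1182
  √(A²+B²)=0.3088;  θ3 = -1.0906+1.1780 ≈ 0.0874

θ₁ = -0.0008, θ₂ = 0.3488, θ₃ = 0.0874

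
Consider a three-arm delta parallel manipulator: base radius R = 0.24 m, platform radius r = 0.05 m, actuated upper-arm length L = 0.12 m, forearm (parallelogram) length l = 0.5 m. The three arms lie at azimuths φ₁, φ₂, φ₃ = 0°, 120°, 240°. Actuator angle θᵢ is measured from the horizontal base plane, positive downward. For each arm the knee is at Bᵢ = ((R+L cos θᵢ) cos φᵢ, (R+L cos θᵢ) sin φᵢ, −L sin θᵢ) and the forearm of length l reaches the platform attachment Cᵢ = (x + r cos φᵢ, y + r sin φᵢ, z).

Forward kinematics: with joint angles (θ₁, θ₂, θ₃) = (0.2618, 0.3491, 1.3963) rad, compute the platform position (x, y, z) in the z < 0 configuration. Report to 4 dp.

arm 1 at φ=0.0°: ρ1 = 0.3059;  O1 = (0.3059, 0.0000, -0.0311)
φ2=120.0°: virtual centre (-0.1514, 0.2622, -0.0410), radius l
φ3=240.0°: virtual centre (-0.1054, -0.1826, -0.1182), radius l
eliminate P² terms by subtracting sphere 1 from 2 and 3
linear system: -0.9146x+0.5244y = -0.0012−-0.0200z; -0.8227x+-0.3652y = -0.0361−-0.1742z
Cramer: x(z) = 0.0253-0.1289z;  y(z) = 0.0419-0.1867z
into |P−O₁|² = l²: 1.0515z² + 0.1188z + -0.1686 = 0;  Δ = 0.7230;  z = -0.4608 or 0.3478 → z<0 root = -0.4608
x = 0.0847, y = 0.1279

(0.0847, 0.1279, -0.4608)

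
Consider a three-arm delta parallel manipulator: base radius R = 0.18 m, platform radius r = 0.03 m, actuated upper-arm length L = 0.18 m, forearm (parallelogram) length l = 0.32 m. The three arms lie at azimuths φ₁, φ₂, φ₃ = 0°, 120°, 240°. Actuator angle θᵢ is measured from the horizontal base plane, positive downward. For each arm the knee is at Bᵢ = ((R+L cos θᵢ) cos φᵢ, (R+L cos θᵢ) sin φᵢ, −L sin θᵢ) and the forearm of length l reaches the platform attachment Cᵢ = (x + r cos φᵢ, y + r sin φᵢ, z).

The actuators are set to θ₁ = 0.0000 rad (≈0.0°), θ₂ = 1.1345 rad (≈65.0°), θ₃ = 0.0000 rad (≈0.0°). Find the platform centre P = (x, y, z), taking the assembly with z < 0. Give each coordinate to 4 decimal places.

(0.0458, -0.0792, -0.1238)

arm 1 at φ=0.0°: (R−r)+L cos θ1 = 0.3300;  centre 1 = (0.3300, 0.0000, 0.0000)
arm 2 at φ=120.0°: (R−r)+L cos θ2 = 0.2261;  centre 2 = (-0.1130, 0.1958, -0.1631)
φ3=240.0°: virtual centre (-0.1650, -0.2858, 0.0000), radius l
|centre ₂|²−|centre ₁|² = -0.0312;  |centre ₃|²−|centre ₁|² = 0.0000
plane₁₂: -0.8861x+0.3916y+-0.3263z = -0.0312
det = 0.8941;  x = 0.0199+-0.2086z,  y = -0.0345+0.3613z
quadratic in z: (1.1740)z²+(0.1044)z+(-0.0051)=0, √Δ=0.1863 → z ∈ {-0.1238, 0.0349}; z = -0.1238 (taking z<0)
x = 0.0458, y = -0.0792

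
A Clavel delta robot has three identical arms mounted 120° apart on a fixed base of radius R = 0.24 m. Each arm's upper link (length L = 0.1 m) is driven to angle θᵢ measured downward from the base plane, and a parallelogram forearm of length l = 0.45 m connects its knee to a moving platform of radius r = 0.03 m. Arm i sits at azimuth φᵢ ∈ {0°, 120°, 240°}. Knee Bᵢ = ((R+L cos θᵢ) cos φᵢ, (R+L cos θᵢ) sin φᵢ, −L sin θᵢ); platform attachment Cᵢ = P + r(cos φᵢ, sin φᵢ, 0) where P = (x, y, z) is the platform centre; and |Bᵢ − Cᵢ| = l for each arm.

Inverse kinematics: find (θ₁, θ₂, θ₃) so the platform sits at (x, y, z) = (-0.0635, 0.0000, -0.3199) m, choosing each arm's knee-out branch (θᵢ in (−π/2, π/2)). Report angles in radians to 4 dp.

θ₁ = 0.5238, θ₂ = -0.3487, θ₃ = -0.3487

arm 1 (φ=0.0°): x'=-0.0635, y'=0.0000
  A cos θ + B sin θ = C:  0.2735·cos θ + -0.3199·sin θ = 0.0768
  θ1 = atan2(B,A) + arccos(C/0.4209) = 0.5238
rotate P by −φ2: (0.0317, 0.0550, -0.3199)
  A=0.1783, B=-0.3199, C=(l²−L²−A²−y'²−z²)/(2L)=0.2768
  γ=atan2(-0.3199,0.1783)=-1.0624;  ψ=arccos(0.7559)=0.7137;  θ2=γ+ψ≈-0.3487
arm 3 (φ=240.0°): x'=0.0318, y'=-0.0550
  e−x'=0.1782;  (l²−L²−(e−x')²−y'²−z²)/2L = 0.2768
  √(A²+B²)=0.3662;  θ3 = -1.0624+0.7137 ≈ -0.3487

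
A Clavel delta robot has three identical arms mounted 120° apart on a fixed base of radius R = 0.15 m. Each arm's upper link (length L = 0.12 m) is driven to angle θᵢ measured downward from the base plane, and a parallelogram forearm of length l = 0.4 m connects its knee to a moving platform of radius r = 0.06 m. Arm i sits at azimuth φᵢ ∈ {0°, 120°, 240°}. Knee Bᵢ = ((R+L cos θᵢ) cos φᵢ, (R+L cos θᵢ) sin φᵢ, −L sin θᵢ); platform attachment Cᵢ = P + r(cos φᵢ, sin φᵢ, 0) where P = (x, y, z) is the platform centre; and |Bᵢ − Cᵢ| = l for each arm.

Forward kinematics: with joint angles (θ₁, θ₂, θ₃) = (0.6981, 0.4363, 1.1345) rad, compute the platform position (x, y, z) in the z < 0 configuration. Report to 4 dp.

(0.0181, 0.1039, -0.4269)

arm 1 at φ=0.0°: e+L cos θ1 = 0.1819;  O1 = (0.1819, 0.0000, -0.0771)
φ2=120.0°: virtual centre (-0.0994, 0.1721, -0.0507), radius l
arm 3 at φ=240.0°: e+L cos θ3 = 0.1407;  O3 = (-0.0704, -0.1219, -0.1088)
subtract pairs → two planes through P
linear system: -0.5626x+0.3443y = 0.0030−0.0528z; -0.5046x+-0.2437y = -0.0074−-0.0633z
det = 0.3108;  x = 0.0058+-0.0286z,  y = 0.0183+-0.2003z
quadratic in z: (1.0409)z²+(0.1570)z+(-0.1227)=0, √Δ=0.7318 → z ∈ {-0.4269, 0.2761}; z = -0.4269 (taking z<0)
x = 0.0181, y = 0.1039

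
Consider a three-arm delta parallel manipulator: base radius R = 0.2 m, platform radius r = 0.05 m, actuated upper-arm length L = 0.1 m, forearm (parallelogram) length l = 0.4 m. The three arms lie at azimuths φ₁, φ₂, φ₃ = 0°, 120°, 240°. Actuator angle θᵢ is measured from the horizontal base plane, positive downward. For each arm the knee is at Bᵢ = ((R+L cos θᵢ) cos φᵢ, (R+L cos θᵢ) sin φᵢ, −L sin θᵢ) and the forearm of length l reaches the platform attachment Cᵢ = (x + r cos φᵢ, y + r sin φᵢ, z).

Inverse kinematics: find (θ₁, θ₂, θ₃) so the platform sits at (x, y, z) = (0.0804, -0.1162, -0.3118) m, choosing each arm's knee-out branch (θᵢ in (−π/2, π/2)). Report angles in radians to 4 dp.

rotate P by −φ1: (0.0804, -0.1162, -0.3118)
  A=0.0696, B=-0.3118, C=(l²−L²−A²−y'²−z²)/(2L)=0.1722
  √(A²+B²)=0.3195;  θ1 = -1.3512+1.0016 ≈ -0.3495
φ2=120.0° → target in arm frame (-0.1408, -0.0115)
  A cos θ + B sin θ = C:  0.2908·cos θ + -0.3118·sin θ = -0.1597
  γ=atan2(-0.3118,0.2908)=-0.8202;  ψ=arccos(-0.3745)=1.9546;  θ2=γ+ψ≈1.1345
arm 3 (φ=240.0°): x'=0.0604, y'=0.1277
  A=0.0896, B=-0.3118, C=(l²−L²−A²−y'²−z²)/(2L)=0.1422
  √(A²+B²)=0.3244;  θ3 = -1.2911+1.1170 ≈ -0.1741

θ₁ = -0.3495, θ₂ = 1.1345, θ₃ = -0.1741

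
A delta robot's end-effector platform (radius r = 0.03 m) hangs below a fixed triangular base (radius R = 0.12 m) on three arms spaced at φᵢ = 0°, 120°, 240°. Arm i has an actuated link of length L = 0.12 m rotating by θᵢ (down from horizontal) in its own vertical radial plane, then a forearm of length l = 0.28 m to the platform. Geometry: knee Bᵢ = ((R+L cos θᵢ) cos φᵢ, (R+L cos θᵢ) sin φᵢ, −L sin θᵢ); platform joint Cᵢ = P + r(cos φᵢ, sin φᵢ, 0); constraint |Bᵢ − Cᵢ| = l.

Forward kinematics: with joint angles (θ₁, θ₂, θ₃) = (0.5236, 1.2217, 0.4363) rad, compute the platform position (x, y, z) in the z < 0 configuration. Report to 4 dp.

arm 1 at φ=0.0°: (R−r)+L cos θ1 = 0.1939;  S1 = (0.1939, 0.0000, -0.0600)
arm 2 at φ=120.0°: (R−r)+L cos θ2 = 0.1310;  S2 = (-0.0655, 0.1135, -0.1128)
φ3=240.0°: virtual centre (-0.0994, -0.1721, -0.0507), radius l
|S₂|²−|S₁|² = -0.0113;  |S₃|²−|S₁|² = 0.0009
linear system: -0.5189x+0.2270y = -0.0113−-0.1055z; -0.5866x+-0.3443y = 0.0009−0.0186z
det = 0.3118;  x = 0.0119+-0.1030z,  y = -0.0227+0.2295z
quadratic in z: (1.0633)z²+(0.1471)z+(-0.0411)=0, √Δ=0.4434 → z ∈ {-0.2777, 0.1393}; z = -0.2777 (taking z<0)
x = 0.0405, y = -0.0865

(0.0405, -0.0865, -0.2777)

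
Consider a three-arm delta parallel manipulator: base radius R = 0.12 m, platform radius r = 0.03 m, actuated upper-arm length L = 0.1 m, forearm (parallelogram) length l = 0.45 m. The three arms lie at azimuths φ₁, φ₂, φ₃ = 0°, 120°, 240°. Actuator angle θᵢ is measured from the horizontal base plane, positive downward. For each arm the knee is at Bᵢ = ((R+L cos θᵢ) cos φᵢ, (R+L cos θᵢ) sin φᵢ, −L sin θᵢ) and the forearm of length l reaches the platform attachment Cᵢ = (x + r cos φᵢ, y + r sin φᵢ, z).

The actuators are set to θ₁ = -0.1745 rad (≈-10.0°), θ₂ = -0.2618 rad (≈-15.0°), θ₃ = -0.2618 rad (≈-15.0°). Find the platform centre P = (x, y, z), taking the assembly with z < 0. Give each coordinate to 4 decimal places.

(-0.0111, 0.0000, -0.3860)

arm 1 at φ=0.0°: ρ1 = 0.1885;  centre 1 = (0.1885, 0.0000, 0.0174)
φ2=120.0°: virtual centre (-0.0933, 0.1616, 0.0259), radius l
arm 3 at φ=240.0°: ρ3 = 0.1866;  centre 3 = (-0.0933, -0.1616, 0.0259)
eliminate P² terms by subtracting sphere 1 from 2 and 3
linear system: -0.5636x+0.3232y = -0.0003−0.0170z; -0.5636x+-0.3232y = -0.0003−0.0170z
Cramer: x(z) = 0.0006+0.0302z;  y(z) = 0.0000-0.0000z
quadratic in z: (1.0009)z²+(-0.0461)z+(-0.1669)=0, √Δ=0.8187 → z ∈ {-0.3860, 0.4320}; z = -0.3860 (taking z<0)
x = -0.0111, y = 0.0000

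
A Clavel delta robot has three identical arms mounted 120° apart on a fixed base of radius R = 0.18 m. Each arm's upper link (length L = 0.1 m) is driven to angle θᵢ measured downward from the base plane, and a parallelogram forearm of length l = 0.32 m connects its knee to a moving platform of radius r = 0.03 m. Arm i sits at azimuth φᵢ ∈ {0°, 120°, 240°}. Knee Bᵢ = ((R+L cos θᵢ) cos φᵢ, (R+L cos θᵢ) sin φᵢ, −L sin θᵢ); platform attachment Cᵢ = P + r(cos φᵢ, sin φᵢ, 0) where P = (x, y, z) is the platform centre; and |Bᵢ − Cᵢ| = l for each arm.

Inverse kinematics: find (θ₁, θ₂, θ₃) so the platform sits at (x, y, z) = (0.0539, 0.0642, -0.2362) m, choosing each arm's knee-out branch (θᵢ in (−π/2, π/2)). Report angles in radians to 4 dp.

θ₁ = -0.0870, θ₂ = 0.1749, θ₃ = 1.0476

arm 1 (φ=0.0°): x'=0.0539, y'=0.0642
  e−x'=0.0961;  (l²−L²−(e−x')²−y'²−z²)/2L = 0.1163
  θ1 = atan2(B,A) + arccos(C/0.2550) = -0.0870
φ2=120.0° → target in arm frame (0.0286, -0.0788)
  e−x'=0.1214;  (l²−L²−(e−x')²−y'²−z²)/2L = 0.0784
  θ2 = atan2(B,A) + arccos(C/0.2655) = 0.1749
arm 3 (φ=240.0°): x'=-0.0825, y'=0.0146
  A cos θ + B sin θ = C:  0.2325·cos θ + -0.2362·sin θ = -0.0884
  θ3 = atan2(B,A) + arccos(C/0.3315) = 1.0476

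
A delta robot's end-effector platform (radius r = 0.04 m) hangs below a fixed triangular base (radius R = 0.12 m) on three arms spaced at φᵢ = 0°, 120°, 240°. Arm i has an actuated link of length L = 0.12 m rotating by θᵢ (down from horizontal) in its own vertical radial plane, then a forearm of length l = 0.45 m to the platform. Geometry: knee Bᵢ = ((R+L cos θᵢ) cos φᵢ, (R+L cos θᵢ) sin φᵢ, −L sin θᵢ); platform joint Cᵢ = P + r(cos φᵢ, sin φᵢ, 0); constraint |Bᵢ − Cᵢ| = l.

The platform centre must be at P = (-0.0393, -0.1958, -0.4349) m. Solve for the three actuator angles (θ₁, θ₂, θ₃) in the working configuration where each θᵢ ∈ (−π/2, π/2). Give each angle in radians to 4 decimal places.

θ₁ = 0.7859, θ₂ = 1.1348, θ₃ = -0.0870

arm 1 (φ=0.0°): x'=-0.0393, y'=-0.1958
  e−x'=0.1193;  (l²−L²−(e−x')²−y'²−z²)/2L = -0.2234
  θ1 = atan2(B,A) + arccos(C/0.4510) = 0.7859
φ2=120.0° → target in arm frame (-0.1499, 0.1319)
  A=0.2299, B=-0.4349, C=(l²−L²−A²−y'²−z²)/(2L)=-0.2971
  γ=atan2(-0.4349,0.2299)=-1.0845;  ψ=arccos(-0.6040)=2.2193;  θ2=γ+ψ≈1.1348
rotate P by −φ3: (0.1892, 0.0639, -0.4349)
  e−x'=-0.1092;  (l²−L²−(e−x')²−y'²−z²)/2L = -0.0710
  γ=atan2(-0.4349,-0.1092)=-1.8168;  ψ=arccos(-0.1584)=1.7299;  θ3=γ+ψ≈-0.0870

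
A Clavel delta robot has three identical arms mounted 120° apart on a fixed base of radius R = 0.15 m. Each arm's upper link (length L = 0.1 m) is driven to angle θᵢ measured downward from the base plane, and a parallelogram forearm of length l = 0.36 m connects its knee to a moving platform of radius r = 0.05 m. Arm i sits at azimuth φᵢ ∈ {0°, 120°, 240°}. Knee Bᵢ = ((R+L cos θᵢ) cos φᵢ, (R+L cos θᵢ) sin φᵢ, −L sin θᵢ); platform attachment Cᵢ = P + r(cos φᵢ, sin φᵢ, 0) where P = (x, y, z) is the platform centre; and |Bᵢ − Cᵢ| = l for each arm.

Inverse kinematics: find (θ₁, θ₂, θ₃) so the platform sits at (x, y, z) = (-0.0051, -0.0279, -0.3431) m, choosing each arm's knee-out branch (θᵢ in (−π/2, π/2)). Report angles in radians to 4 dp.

θ₁ = 0.4362, θ₂ = 0.5236, θ₃ = 0.2615

rotate P by −φ1: (-0.0051, -0.0279, -0.3431)
  e−x'=0.1051;  (l²−L²−(e−x')²−y'²−z²)/2L = -0.0497
  θ1 = atan2(B,A) + arccos(C/0.3588) = 0.4362
φ2=120.0° → target in arm frame (-0.0216, 0.0184)
  A=0.1216, B=-0.3431, C=(l²−L²−A²−y'²−z²)/(2L)=-0.0662
  √(A²+B²)=0.3640;  θ2 = -1.2302+1.7537 ≈ 0.5236
rotate P by −φ3: (0.0267, 0.0095, -0.3431)
  A cos θ + B sin θ = C:  0.0733·cos θ + -0.3431·sin θ = -0.0179
  γ=atan2(-0.3431,0.0733)=-1.3604;  ψ=arccos(-0.0510)=1.6218;  θ3=γ+ψ≈0.2615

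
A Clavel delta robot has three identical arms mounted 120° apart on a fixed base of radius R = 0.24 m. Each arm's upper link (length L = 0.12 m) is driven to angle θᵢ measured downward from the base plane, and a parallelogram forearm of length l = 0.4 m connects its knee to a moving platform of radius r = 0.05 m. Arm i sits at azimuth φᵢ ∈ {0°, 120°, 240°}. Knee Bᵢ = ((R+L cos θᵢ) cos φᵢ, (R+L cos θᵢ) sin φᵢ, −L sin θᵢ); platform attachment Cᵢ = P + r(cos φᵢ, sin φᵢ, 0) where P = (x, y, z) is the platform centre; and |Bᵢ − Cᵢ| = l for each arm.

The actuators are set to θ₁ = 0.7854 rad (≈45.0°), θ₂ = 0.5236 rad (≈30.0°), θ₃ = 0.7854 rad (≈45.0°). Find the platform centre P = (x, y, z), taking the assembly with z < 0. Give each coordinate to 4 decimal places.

(-0.0146, 0.0252, -0.3598)

O1 = (0.2749·cos0.0°, 0.2749·sin0.0°, -0.0849) = (0.2749, 0.0000, -0.0849)
φ2=120.0°: virtual centre (-0.1470, 0.2545, -0.0600), radius l
O3 = (0.2749·cos240.0°, 0.2749·sin240.0°, -0.0849) = (-0.1374, -0.2380, -0.0849)
subtract pairs → two planes through P
[-0.8436 0.5091 0.0497]·P = 0.0072;  [-0.8246 -0.4761 0.0000]·P = 0.0000
det = 0.8214;  x = -0.0042+0.0288z,  y = 0.0073+-0.0499z
quadratic in z: (1.0033)z²+(0.1529)z+(-0.0749)=0, √Δ=0.5691 → z ∈ {-0.3598, 0.2074}; z = -0.3598 (taking z<0)
x = -0.0146, y = 0.0252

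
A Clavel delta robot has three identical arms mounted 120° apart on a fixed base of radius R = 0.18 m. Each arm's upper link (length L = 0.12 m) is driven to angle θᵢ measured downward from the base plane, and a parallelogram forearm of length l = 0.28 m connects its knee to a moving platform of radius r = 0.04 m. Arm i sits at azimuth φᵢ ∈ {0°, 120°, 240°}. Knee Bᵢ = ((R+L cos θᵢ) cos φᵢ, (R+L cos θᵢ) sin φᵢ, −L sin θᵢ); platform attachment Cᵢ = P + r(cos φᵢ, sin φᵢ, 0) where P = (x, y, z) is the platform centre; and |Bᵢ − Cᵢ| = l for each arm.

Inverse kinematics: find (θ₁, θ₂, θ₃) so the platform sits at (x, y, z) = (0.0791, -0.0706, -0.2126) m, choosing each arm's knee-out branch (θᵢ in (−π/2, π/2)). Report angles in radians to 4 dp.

rotate P by −φ1: (0.0791, -0.0706, -0.2126)
  e−x'=0.0609;  (l²−L²−(e−x')²−y'²−z²)/2L = 0.0421
  θ1 = atan2(B,A) + arccos(C/0.2212) = 0.0874
rotate P by −φ2: (-0.1007, -0.0332, -0.2126)
  A=0.2407, B=-0.2126, C=(l²−L²−A²−y'²−z²)/(2L)=-0.1676
  γ=atan2(-0.2126,0.2407)=-0.7235;  ψ=arccos(-0.5220)=2.1200;  θ2=γ+ψ≈1.3965
φ3=240.0° → target in arm frame (0.0216, 0.1038)
  A=0.1184, B=-0.2126, C=(l²−L²−A²−y'²−z²)/(2L)=-0.0250
  γ=atan2(-0.2126,0.1184)=-1.0626;  ψ=arccos(-0.1026)=1.6736;  θ3=γ+ψ≈0.6110

θ₁ = 0.0874, θ₂ = 1.3965, θ₃ = 0.6110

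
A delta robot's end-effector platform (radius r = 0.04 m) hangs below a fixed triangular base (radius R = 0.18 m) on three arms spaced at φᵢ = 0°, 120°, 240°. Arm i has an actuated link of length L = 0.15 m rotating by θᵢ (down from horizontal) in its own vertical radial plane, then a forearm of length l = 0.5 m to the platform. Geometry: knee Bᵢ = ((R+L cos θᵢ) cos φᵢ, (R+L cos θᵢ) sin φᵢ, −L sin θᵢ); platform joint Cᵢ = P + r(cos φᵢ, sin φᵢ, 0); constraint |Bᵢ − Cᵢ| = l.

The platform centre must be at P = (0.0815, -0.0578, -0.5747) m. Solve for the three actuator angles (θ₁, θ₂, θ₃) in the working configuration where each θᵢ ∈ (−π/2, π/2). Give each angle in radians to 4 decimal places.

φ1=0.0° → target in arm frame (0.0815, -0.0578)
  e−x'=0.0585;  (l²−L²−(e−x')²−y'²−z²)/2L = -0.3651
  √(A²+B²)=0.5777;  θ1 = -1.4694+2.2551 ≈ 0.7857
φ2=120.0° → target in arm frame (-0.0908, -0.0417)
  A=0.2308, B=-0.5747, C=(l²−L²−A²−y'²−z²)/(2L)=-0.5260
  √(A²+B²)=0.6193;  θ2 = -1.1889+2.5854 ≈ 1.3965
arm 3 (φ=240.0°): x'=0.0093, y'=0.0995
  e−x'=0.1307;  (l²−L²−(e−x')²−y'²−z²)/2L = -0.4325
  θ3 = atan2(B,A) + arccos(C/0.5894) = 1.0476

θ₁ = 0.7857, θ₂ = 1.3965, θ₃ = 1.0476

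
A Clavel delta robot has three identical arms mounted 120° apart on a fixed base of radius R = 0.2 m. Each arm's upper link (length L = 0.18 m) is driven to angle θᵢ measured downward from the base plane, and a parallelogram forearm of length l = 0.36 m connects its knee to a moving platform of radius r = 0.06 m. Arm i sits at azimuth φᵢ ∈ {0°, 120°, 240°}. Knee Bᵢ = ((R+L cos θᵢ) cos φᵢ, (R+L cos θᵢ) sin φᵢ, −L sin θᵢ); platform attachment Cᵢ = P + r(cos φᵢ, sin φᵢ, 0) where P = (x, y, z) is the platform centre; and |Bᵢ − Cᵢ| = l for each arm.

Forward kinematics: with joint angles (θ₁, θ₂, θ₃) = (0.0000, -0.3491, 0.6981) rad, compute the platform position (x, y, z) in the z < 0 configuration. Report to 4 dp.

(0.0209, 0.0741, -0.1861)

centre 1 = (0.3200·cos0.0°, 0.3200·sin0.0°, 0.0000) = (0.3200, 0.0000, 0.0000)
φ2=120.0°: virtual centre (-0.1546, 0.2677, 0.0616), radius l
arm 3 at φ=240.0°: ρ3 = 0.2779;  centre 3 = (-0.1389, -0.2407, -0.1157)
eliminate P² terms by subtracting sphere 1 from 2 and 3
linear system: -0.9491x+0.5355y = -0.0030−0.1231z; -0.9179x+-0.4813y = -0.0118−-0.2314z
Cramer: x(z) = 0.0082-0.0682z;  y(z) = 0.0089-0.3508z
quadratic in z: (1.1277)z²+(0.0363)z+(-0.0323)=0, √Δ=0.3834 → z ∈ {-0.1861, 0.1539}; z = -0.1861 (taking z<0)
x = 0.0209, y = 0.0741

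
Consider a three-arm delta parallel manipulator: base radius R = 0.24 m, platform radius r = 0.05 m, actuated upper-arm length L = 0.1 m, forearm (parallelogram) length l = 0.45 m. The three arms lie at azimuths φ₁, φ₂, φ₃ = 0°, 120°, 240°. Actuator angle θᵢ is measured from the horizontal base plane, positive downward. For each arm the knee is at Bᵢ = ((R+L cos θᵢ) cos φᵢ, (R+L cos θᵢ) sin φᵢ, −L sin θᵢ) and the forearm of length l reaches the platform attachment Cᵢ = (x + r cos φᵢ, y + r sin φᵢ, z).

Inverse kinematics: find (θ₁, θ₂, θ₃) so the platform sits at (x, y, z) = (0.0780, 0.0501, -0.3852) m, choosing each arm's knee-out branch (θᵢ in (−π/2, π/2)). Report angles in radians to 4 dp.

θ₁ = -0.0878, θ₂ = 0.4362, θ₃ = 0.9602

arm 1 (φ=0.0°): x'=0.0780, y'=0.0501
  e−x'=0.1120;  (l²−L²−(e−x')²−y'²−z²)/2L = 0.1453
  √(A²+B²)=0.4012;  θ1 = -1.2878+1.2001 ≈ -0.0878
φ2=120.0° → target in arm frame (0.0044, -0.0926)
  A=0.1856, B=-0.3852, C=(l²−L²−A²−y'²−z²)/(2L)=0.0055
  γ=atan2(-0.3852,0.1856)=-1.1218;  ψ=arccos(0.0128)=1.5580;  θ2=γ+ψ≈0.4362
rotate P by −φ3: (-0.0824, 0.0425, -0.3852)
  A=0.2724, B=-0.3852, C=(l²−L²−A²−y'²−z²)/(2L)=-0.1594
  γ=atan2(-0.3852,0.2724)=-0.9553;  ψ=arccos(-0.3379)=1.9155;  θ3=γ+ψ≈0.9602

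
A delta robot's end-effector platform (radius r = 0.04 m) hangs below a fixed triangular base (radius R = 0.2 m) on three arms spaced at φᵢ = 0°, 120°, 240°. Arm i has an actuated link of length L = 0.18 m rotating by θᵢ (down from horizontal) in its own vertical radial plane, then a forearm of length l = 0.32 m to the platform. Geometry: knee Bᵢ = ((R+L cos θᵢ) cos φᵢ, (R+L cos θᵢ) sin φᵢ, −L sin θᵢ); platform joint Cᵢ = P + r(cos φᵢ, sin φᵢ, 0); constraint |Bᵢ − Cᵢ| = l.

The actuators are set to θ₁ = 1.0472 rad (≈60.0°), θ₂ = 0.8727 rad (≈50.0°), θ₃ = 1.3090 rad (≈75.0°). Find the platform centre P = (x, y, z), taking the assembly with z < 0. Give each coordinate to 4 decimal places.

(0.0085, 0.0580, -0.3577)

arm 1 at φ=0.0°: (R−r)+L cos θ1 = 0.2500;  centre 1 = (0.2500, 0.0000, -0.1559)
centre 2 = (0.2757·cos120.0°, 0.2757·sin120.0°, -0.1379) = (-0.1378, 0.2388, -0.1379)
centre 3 = (0.2066·cos240.0°, 0.2066·sin240.0°, -0.1739) = (-0.1033, -0.1789, -0.1739)
eliminate P² terms by subtracting sphere 1 from 2 and 3
linear system: -0.7757x+0.4775y = 0.0082−0.0360z; -0.7066x+-0.3578y = -0.0139−-0.0360z
Cramer: x(z) = 0.0060-0.0070z;  y(z) = 0.0270-0.0867z
quadratic in z: (1.0076)z²+(0.3105)z+(-0.0178)=0, √Δ=0.4102 → z ∈ {-0.3577, 0.0495}; z = -0.3577 (taking z<0)
x = 0.0085, y = 0.0580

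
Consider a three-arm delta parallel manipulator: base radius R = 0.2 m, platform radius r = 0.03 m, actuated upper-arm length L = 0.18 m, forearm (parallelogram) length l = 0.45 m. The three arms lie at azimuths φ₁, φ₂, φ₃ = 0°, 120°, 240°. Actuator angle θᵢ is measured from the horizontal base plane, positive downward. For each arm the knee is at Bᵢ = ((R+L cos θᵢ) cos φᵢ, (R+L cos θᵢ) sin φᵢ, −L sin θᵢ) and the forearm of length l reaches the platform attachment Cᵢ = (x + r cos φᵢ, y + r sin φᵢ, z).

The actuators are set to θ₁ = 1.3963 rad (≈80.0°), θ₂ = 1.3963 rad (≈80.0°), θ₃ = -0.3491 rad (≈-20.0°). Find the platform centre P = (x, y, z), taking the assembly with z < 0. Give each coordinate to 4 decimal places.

φ1=0.0°: virtual centre (0.2013, 0.0000, -0.1773), radius l
arm 2 at φ=120.0°: (R−r)+L cos θ2 = 0.2013;  O2 = (-0.1006, 0.1743, -0.1773)
arm 3 at φ=240.0°: (R−r)+L cos θ3 = 0.3391;  O3 = (-0.1696, -0.2937, 0.0616)
|O₂|²−|O₁|² = 0.0000;  |O₃|²−|O₁|² = 0.0469
plane₁₂: -0.6038x+0.3486y+0.0000z = 0.0000
Cramer: x(z) = -0.0267+0.2715z;  y(z) = -0.0462+0.4703z
sphere 1 gives Az²+Bz+C=0 with A=1.2950, B=0.1873, C=-0.1170;  B²−4AC=0.6412;  roots -0.3815, 0.2368;  negative root z = -0.3815
x = -0.1302, y = -0.2256

(-0.1302, -0.2256, -0.3815)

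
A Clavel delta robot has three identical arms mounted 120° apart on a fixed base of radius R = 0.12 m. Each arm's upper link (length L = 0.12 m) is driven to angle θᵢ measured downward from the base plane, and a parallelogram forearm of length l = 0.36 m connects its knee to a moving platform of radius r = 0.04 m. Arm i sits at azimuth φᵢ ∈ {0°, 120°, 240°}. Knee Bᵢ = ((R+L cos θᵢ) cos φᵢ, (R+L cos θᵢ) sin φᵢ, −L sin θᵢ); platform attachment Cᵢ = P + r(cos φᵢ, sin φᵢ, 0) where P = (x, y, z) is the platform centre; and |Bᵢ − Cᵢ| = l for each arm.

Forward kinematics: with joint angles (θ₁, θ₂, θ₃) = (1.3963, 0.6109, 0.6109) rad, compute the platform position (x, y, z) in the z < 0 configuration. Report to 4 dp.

arm 1 at φ=0.0°: (R−r)+L cos θ1 = 0.1008;  centre 1 = (0.1008, 0.0000, -0.1182)
centre 2 = (0.1783·cos120.0°, 0.1783·sin120.0°, -0.0688) = (-0.0891, 0.1544, -0.0688)
arm 3 at φ=240.0°: (R−r)+L cos θ3 = 0.1783;  centre 3 = (-0.0891, -0.1544, -0.0688)
|centre ₂|²−|centre ₁|² = 0.0124;  |centre ₃|²−|centre ₁|² = 0.0124
[-0.3800 0.3088 0.0987]·P = 0.0124;  [-0.3800 -0.3088 0.0987]·P = 0.0124
det = 0.2347;  x = -0.0326+0.2597z,  y = 0.0000+0.0000z
into |P−centre ₁|² = l²: 1.0675z² + 0.1670z + -0.0978 = 0;  Δ = 0.4456;  z = -0.3909 or 0.2344 → z<0 root = -0.3909
x = -0.1342, y = 0.0000

(-0.1342, 0.0000, -0.3909)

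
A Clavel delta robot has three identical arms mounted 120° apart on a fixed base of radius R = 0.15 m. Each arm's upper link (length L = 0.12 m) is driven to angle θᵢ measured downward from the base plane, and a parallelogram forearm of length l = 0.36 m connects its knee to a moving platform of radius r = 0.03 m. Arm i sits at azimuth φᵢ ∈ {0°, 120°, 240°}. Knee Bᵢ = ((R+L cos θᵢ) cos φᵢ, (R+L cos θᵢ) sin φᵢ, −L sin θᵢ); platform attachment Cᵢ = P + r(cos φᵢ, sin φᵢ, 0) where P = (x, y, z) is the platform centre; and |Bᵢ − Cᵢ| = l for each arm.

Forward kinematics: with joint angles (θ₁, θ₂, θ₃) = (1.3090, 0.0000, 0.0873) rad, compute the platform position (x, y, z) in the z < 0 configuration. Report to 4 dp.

O1 = (0.1511·cos0.0°, 0.1511·sin0.0°, -0.1159) = (0.1511, 0.0000, -0.1159)
arm 2 at φ=120.0°: ρ2 = 0.2400;  O2 = (-0.1200, 0.2078, 0.0000)
O3 = (0.2395·cos240.0°, 0.2395·sin240.0°, -0.0105) = (-0.1198, -0.2075, -0.0105)
subtract pairs → two planes through P
plane₁₂: -0.5421x+0.4157y+0.2318z = 0.0213
det = 0.4501;  x = -0.0393+0.4085z,  y = 0.0001+-0.0250z
quadratic in z: (1.1675)z²+(0.0763)z+(-0.0799)=0, √Δ=0.6157 → z ∈ {-0.2964, 0.2310}; z = -0.2964 (taking z<0)
x = -0.1604, y = 0.0075

(-0.1604, 0.0075, -0.2964)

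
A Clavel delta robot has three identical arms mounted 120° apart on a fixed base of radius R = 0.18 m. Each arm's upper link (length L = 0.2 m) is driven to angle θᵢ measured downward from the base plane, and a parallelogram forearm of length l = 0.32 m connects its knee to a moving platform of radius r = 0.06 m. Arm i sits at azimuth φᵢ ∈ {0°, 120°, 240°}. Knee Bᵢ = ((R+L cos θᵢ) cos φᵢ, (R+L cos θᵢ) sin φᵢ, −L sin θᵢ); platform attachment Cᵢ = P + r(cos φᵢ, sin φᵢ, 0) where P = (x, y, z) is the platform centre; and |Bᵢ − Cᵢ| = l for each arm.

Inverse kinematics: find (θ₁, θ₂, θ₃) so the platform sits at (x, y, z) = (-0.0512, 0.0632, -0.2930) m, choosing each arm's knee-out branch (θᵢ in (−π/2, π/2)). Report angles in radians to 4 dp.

arm 1 (φ=0.0°): x'=-0.0512, y'=0.0632
  e−x'=0.1712;  (l²−L²−(e−x')²−y'²−z²)/2L = -0.1419
  √(A²+B²)=0.3394;  θ1 = -1.0420+2.0021 ≈ 0.9601
φ2=120.0° → target in arm frame (0.0803, 0.0127)
  e−x'=0.0397;  (l²−L²−(e−x')²−y'²−z²)/2L = -0.0630
  γ=atan2(-0.2930,0.0397)=-1.4362;  ψ=arccos(-0.2129)=1.7854;  θ2=γ+ψ≈0.3492
rotate P by −φ3: (-0.0291, -0.0759, -0.2930)
  A cos θ + B sin θ = C:  0.1491·cos θ + -0.2930·sin θ = -0.1286
  √(A²+B²)=0.3288;  θ3 = -1.1000+1.9728 ≈ 0.8728

θ₁ = 0.9601, θ₂ = 0.3492, θ₃ = 0.8728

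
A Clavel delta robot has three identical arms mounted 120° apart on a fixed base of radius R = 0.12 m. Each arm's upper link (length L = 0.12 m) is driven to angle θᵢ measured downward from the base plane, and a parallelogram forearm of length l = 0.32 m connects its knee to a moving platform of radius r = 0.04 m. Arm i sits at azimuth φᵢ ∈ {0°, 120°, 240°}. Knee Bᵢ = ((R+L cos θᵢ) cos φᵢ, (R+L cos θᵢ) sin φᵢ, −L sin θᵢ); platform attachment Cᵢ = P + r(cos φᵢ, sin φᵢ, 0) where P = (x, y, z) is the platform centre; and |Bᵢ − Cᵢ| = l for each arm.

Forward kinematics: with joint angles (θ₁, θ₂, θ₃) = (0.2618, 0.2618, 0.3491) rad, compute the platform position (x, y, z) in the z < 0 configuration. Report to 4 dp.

(0.0054, 0.0093, -0.2880)

φ1=0.0°: virtual centre (0.1959, 0.0000, -0.0311), radius l
O2 = (0.1959·cos120.0°, 0.1959·sin120.0°, -0.0311) = (-0.0980, 0.1697, -0.0311)
φ3=240.0°: virtual centre (-0.0964, -0.1669, -0.0410), radius l
eliminate P² terms by subtracting sphere 1 from 2 and 3
[-0.5877 0.3393 0.0000]·P = 0.0000;  [-0.5846 -0.3339 -0.0200]·P = -0.0005
det = 0.3946;  x = 0.0004+-0.0172z,  y = 0.0008+-0.0298z
quadratic in z: (1.0012)z²+(0.0688)z+(-0.0632)=0, √Δ=0.5079 → z ∈ {-0.2880, 0.2193}; z = -0.2880 (taking z<0)
x = 0.0054, y = 0.0093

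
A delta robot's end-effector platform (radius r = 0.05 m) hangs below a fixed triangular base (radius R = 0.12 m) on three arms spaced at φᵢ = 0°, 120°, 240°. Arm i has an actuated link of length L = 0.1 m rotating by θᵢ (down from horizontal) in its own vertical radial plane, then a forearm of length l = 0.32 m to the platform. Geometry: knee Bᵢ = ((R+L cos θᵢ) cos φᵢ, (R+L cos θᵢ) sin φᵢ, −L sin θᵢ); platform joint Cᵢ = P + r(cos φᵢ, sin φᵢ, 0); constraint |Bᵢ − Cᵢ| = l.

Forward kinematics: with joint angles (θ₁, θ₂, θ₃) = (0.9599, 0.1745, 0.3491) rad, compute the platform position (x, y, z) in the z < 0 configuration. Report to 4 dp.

centre 1 = (0.1274·cos0.0°, 0.1274·sin0.0°, -0.0819) = (0.1274, 0.0000, -0.0819)
centre 2 = (0.1685·cos120.0°, 0.1685·sin120.0°, -0.0174) = (-0.0842, 0.1459, -0.0174)
arm 3 at φ=240.0°: ρ3 = 0.1640;  centre 3 = (-0.0820, -0.1420, -0.0342)
eliminate P² terms by subtracting sphere 1 from 2 and 3
[-0.4232 0.2918 0.1291]·P = 0.0058;  [-0.4187 -0.2840 0.0954]·P = 0.0051
Cramer: x(z) = -0.0129+0.2662z;  y(z) = 0.0010-0.0564z
sphere 1 gives Az²+Bz+C=0 with A=1.0740, B=0.0890, C=-0.0760;  B²−4AC=0.3345;  roots -0.3107, 0.2278;  negative root z = -0.3107
x = -0.0956, y = 0.0185

(-0.0956, 0.0185, -0.3107)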